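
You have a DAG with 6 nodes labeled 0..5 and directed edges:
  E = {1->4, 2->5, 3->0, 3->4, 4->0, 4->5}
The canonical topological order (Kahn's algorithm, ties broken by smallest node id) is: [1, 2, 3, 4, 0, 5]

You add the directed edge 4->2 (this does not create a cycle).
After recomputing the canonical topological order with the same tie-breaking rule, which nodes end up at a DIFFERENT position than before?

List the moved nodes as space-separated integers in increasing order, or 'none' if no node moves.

Answer: 0 2 3 4

Derivation:
Old toposort: [1, 2, 3, 4, 0, 5]
Added edge 4->2
Recompute Kahn (smallest-id tiebreak):
  initial in-degrees: [2, 0, 1, 0, 2, 2]
  ready (indeg=0): [1, 3]
  pop 1: indeg[4]->1 | ready=[3] | order so far=[1]
  pop 3: indeg[0]->1; indeg[4]->0 | ready=[4] | order so far=[1, 3]
  pop 4: indeg[0]->0; indeg[2]->0; indeg[5]->1 | ready=[0, 2] | order so far=[1, 3, 4]
  pop 0: no out-edges | ready=[2] | order so far=[1, 3, 4, 0]
  pop 2: indeg[5]->0 | ready=[5] | order so far=[1, 3, 4, 0, 2]
  pop 5: no out-edges | ready=[] | order so far=[1, 3, 4, 0, 2, 5]
New canonical toposort: [1, 3, 4, 0, 2, 5]
Compare positions:
  Node 0: index 4 -> 3 (moved)
  Node 1: index 0 -> 0 (same)
  Node 2: index 1 -> 4 (moved)
  Node 3: index 2 -> 1 (moved)
  Node 4: index 3 -> 2 (moved)
  Node 5: index 5 -> 5 (same)
Nodes that changed position: 0 2 3 4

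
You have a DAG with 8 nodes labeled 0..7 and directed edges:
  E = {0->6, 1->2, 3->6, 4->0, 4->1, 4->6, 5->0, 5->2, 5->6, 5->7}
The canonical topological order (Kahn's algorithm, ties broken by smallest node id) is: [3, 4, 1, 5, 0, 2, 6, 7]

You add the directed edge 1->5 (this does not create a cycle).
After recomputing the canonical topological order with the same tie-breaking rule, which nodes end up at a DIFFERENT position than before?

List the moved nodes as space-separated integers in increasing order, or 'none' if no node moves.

Old toposort: [3, 4, 1, 5, 0, 2, 6, 7]
Added edge 1->5
Recompute Kahn (smallest-id tiebreak):
  initial in-degrees: [2, 1, 2, 0, 0, 1, 4, 1]
  ready (indeg=0): [3, 4]
  pop 3: indeg[6]->3 | ready=[4] | order so far=[3]
  pop 4: indeg[0]->1; indeg[1]->0; indeg[6]->2 | ready=[1] | order so far=[3, 4]
  pop 1: indeg[2]->1; indeg[5]->0 | ready=[5] | order so far=[3, 4, 1]
  pop 5: indeg[0]->0; indeg[2]->0; indeg[6]->1; indeg[7]->0 | ready=[0, 2, 7] | order so far=[3, 4, 1, 5]
  pop 0: indeg[6]->0 | ready=[2, 6, 7] | order so far=[3, 4, 1, 5, 0]
  pop 2: no out-edges | ready=[6, 7] | order so far=[3, 4, 1, 5, 0, 2]
  pop 6: no out-edges | ready=[7] | order so far=[3, 4, 1, 5, 0, 2, 6]
  pop 7: no out-edges | ready=[] | order so far=[3, 4, 1, 5, 0, 2, 6, 7]
New canonical toposort: [3, 4, 1, 5, 0, 2, 6, 7]
Compare positions:
  Node 0: index 4 -> 4 (same)
  Node 1: index 2 -> 2 (same)
  Node 2: index 5 -> 5 (same)
  Node 3: index 0 -> 0 (same)
  Node 4: index 1 -> 1 (same)
  Node 5: index 3 -> 3 (same)
  Node 6: index 6 -> 6 (same)
  Node 7: index 7 -> 7 (same)
Nodes that changed position: none

Answer: none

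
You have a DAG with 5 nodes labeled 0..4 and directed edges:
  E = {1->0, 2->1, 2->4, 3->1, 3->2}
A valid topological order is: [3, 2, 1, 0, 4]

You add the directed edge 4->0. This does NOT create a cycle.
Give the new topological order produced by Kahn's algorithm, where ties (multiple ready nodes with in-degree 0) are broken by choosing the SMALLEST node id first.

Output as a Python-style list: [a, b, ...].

Old toposort: [3, 2, 1, 0, 4]
Added edge: 4->0
Position of 4 (4) > position of 0 (3). Must reorder: 4 must now come before 0.
Run Kahn's algorithm (break ties by smallest node id):
  initial in-degrees: [2, 2, 1, 0, 1]
  ready (indeg=0): [3]
  pop 3: indeg[1]->1; indeg[2]->0 | ready=[2] | order so far=[3]
  pop 2: indeg[1]->0; indeg[4]->0 | ready=[1, 4] | order so far=[3, 2]
  pop 1: indeg[0]->1 | ready=[4] | order so far=[3, 2, 1]
  pop 4: indeg[0]->0 | ready=[0] | order so far=[3, 2, 1, 4]
  pop 0: no out-edges | ready=[] | order so far=[3, 2, 1, 4, 0]
  Result: [3, 2, 1, 4, 0]

Answer: [3, 2, 1, 4, 0]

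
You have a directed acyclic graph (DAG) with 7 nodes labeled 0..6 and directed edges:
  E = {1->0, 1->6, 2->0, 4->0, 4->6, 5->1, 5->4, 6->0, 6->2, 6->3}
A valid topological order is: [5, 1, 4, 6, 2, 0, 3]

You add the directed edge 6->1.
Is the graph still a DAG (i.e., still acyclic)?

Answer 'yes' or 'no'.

Given toposort: [5, 1, 4, 6, 2, 0, 3]
Position of 6: index 3; position of 1: index 1
New edge 6->1: backward (u after v in old order)
Backward edge: old toposort is now invalid. Check if this creates a cycle.
Does 1 already reach 6? Reachable from 1: [0, 1, 2, 3, 6]. YES -> cycle!
Still a DAG? no

Answer: no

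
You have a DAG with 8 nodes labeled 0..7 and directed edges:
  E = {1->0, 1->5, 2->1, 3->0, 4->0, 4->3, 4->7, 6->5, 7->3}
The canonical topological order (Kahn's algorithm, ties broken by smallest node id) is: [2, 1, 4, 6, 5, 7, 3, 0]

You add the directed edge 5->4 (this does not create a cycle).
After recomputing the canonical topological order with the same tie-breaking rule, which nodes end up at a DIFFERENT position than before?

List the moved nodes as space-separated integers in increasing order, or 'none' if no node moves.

Old toposort: [2, 1, 4, 6, 5, 7, 3, 0]
Added edge 5->4
Recompute Kahn (smallest-id tiebreak):
  initial in-degrees: [3, 1, 0, 2, 1, 2, 0, 1]
  ready (indeg=0): [2, 6]
  pop 2: indeg[1]->0 | ready=[1, 6] | order so far=[2]
  pop 1: indeg[0]->2; indeg[5]->1 | ready=[6] | order so far=[2, 1]
  pop 6: indeg[5]->0 | ready=[5] | order so far=[2, 1, 6]
  pop 5: indeg[4]->0 | ready=[4] | order so far=[2, 1, 6, 5]
  pop 4: indeg[0]->1; indeg[3]->1; indeg[7]->0 | ready=[7] | order so far=[2, 1, 6, 5, 4]
  pop 7: indeg[3]->0 | ready=[3] | order so far=[2, 1, 6, 5, 4, 7]
  pop 3: indeg[0]->0 | ready=[0] | order so far=[2, 1, 6, 5, 4, 7, 3]
  pop 0: no out-edges | ready=[] | order so far=[2, 1, 6, 5, 4, 7, 3, 0]
New canonical toposort: [2, 1, 6, 5, 4, 7, 3, 0]
Compare positions:
  Node 0: index 7 -> 7 (same)
  Node 1: index 1 -> 1 (same)
  Node 2: index 0 -> 0 (same)
  Node 3: index 6 -> 6 (same)
  Node 4: index 2 -> 4 (moved)
  Node 5: index 4 -> 3 (moved)
  Node 6: index 3 -> 2 (moved)
  Node 7: index 5 -> 5 (same)
Nodes that changed position: 4 5 6

Answer: 4 5 6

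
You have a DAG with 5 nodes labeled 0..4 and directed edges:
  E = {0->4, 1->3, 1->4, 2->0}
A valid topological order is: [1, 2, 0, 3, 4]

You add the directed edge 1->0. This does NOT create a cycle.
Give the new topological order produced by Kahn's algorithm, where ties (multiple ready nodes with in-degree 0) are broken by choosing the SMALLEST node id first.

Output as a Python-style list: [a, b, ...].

Old toposort: [1, 2, 0, 3, 4]
Added edge: 1->0
Position of 1 (0) < position of 0 (2). Old order still valid.
Run Kahn's algorithm (break ties by smallest node id):
  initial in-degrees: [2, 0, 0, 1, 2]
  ready (indeg=0): [1, 2]
  pop 1: indeg[0]->1; indeg[3]->0; indeg[4]->1 | ready=[2, 3] | order so far=[1]
  pop 2: indeg[0]->0 | ready=[0, 3] | order so far=[1, 2]
  pop 0: indeg[4]->0 | ready=[3, 4] | order so far=[1, 2, 0]
  pop 3: no out-edges | ready=[4] | order so far=[1, 2, 0, 3]
  pop 4: no out-edges | ready=[] | order so far=[1, 2, 0, 3, 4]
  Result: [1, 2, 0, 3, 4]

Answer: [1, 2, 0, 3, 4]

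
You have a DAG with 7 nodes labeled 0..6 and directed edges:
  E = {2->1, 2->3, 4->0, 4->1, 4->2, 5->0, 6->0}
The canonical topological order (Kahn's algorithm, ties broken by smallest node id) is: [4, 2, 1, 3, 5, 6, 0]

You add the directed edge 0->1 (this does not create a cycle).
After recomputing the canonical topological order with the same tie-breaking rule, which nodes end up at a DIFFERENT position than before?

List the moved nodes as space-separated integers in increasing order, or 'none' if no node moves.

Old toposort: [4, 2, 1, 3, 5, 6, 0]
Added edge 0->1
Recompute Kahn (smallest-id tiebreak):
  initial in-degrees: [3, 3, 1, 1, 0, 0, 0]
  ready (indeg=0): [4, 5, 6]
  pop 4: indeg[0]->2; indeg[1]->2; indeg[2]->0 | ready=[2, 5, 6] | order so far=[4]
  pop 2: indeg[1]->1; indeg[3]->0 | ready=[3, 5, 6] | order so far=[4, 2]
  pop 3: no out-edges | ready=[5, 6] | order so far=[4, 2, 3]
  pop 5: indeg[0]->1 | ready=[6] | order so far=[4, 2, 3, 5]
  pop 6: indeg[0]->0 | ready=[0] | order so far=[4, 2, 3, 5, 6]
  pop 0: indeg[1]->0 | ready=[1] | order so far=[4, 2, 3, 5, 6, 0]
  pop 1: no out-edges | ready=[] | order so far=[4, 2, 3, 5, 6, 0, 1]
New canonical toposort: [4, 2, 3, 5, 6, 0, 1]
Compare positions:
  Node 0: index 6 -> 5 (moved)
  Node 1: index 2 -> 6 (moved)
  Node 2: index 1 -> 1 (same)
  Node 3: index 3 -> 2 (moved)
  Node 4: index 0 -> 0 (same)
  Node 5: index 4 -> 3 (moved)
  Node 6: index 5 -> 4 (moved)
Nodes that changed position: 0 1 3 5 6

Answer: 0 1 3 5 6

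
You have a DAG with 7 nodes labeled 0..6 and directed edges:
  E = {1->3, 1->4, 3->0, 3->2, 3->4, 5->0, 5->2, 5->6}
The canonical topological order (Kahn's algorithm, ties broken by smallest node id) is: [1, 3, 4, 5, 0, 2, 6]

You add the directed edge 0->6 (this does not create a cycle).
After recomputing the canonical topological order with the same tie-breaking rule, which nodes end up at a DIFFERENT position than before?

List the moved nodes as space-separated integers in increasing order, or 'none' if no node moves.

Answer: none

Derivation:
Old toposort: [1, 3, 4, 5, 0, 2, 6]
Added edge 0->6
Recompute Kahn (smallest-id tiebreak):
  initial in-degrees: [2, 0, 2, 1, 2, 0, 2]
  ready (indeg=0): [1, 5]
  pop 1: indeg[3]->0; indeg[4]->1 | ready=[3, 5] | order so far=[1]
  pop 3: indeg[0]->1; indeg[2]->1; indeg[4]->0 | ready=[4, 5] | order so far=[1, 3]
  pop 4: no out-edges | ready=[5] | order so far=[1, 3, 4]
  pop 5: indeg[0]->0; indeg[2]->0; indeg[6]->1 | ready=[0, 2] | order so far=[1, 3, 4, 5]
  pop 0: indeg[6]->0 | ready=[2, 6] | order so far=[1, 3, 4, 5, 0]
  pop 2: no out-edges | ready=[6] | order so far=[1, 3, 4, 5, 0, 2]
  pop 6: no out-edges | ready=[] | order so far=[1, 3, 4, 5, 0, 2, 6]
New canonical toposort: [1, 3, 4, 5, 0, 2, 6]
Compare positions:
  Node 0: index 4 -> 4 (same)
  Node 1: index 0 -> 0 (same)
  Node 2: index 5 -> 5 (same)
  Node 3: index 1 -> 1 (same)
  Node 4: index 2 -> 2 (same)
  Node 5: index 3 -> 3 (same)
  Node 6: index 6 -> 6 (same)
Nodes that changed position: none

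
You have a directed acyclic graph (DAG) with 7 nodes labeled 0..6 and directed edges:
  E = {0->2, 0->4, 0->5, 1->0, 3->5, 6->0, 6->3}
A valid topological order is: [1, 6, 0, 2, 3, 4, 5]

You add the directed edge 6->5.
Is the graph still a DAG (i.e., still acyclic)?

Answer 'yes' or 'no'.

Answer: yes

Derivation:
Given toposort: [1, 6, 0, 2, 3, 4, 5]
Position of 6: index 1; position of 5: index 6
New edge 6->5: forward
Forward edge: respects the existing order. Still a DAG, same toposort still valid.
Still a DAG? yes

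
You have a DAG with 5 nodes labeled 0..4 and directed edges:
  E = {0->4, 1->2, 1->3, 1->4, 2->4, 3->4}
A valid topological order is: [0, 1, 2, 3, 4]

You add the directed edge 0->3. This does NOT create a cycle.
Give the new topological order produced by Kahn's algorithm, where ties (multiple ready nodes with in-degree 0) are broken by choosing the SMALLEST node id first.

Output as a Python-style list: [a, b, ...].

Answer: [0, 1, 2, 3, 4]

Derivation:
Old toposort: [0, 1, 2, 3, 4]
Added edge: 0->3
Position of 0 (0) < position of 3 (3). Old order still valid.
Run Kahn's algorithm (break ties by smallest node id):
  initial in-degrees: [0, 0, 1, 2, 4]
  ready (indeg=0): [0, 1]
  pop 0: indeg[3]->1; indeg[4]->3 | ready=[1] | order so far=[0]
  pop 1: indeg[2]->0; indeg[3]->0; indeg[4]->2 | ready=[2, 3] | order so far=[0, 1]
  pop 2: indeg[4]->1 | ready=[3] | order so far=[0, 1, 2]
  pop 3: indeg[4]->0 | ready=[4] | order so far=[0, 1, 2, 3]
  pop 4: no out-edges | ready=[] | order so far=[0, 1, 2, 3, 4]
  Result: [0, 1, 2, 3, 4]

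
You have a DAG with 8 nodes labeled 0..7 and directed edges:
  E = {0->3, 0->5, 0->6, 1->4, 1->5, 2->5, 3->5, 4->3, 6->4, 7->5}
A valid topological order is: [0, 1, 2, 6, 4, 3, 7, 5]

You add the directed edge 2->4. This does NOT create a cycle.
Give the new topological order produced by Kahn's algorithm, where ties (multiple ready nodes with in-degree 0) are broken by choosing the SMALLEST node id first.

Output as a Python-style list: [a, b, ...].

Answer: [0, 1, 2, 6, 4, 3, 7, 5]

Derivation:
Old toposort: [0, 1, 2, 6, 4, 3, 7, 5]
Added edge: 2->4
Position of 2 (2) < position of 4 (4). Old order still valid.
Run Kahn's algorithm (break ties by smallest node id):
  initial in-degrees: [0, 0, 0, 2, 3, 5, 1, 0]
  ready (indeg=0): [0, 1, 2, 7]
  pop 0: indeg[3]->1; indeg[5]->4; indeg[6]->0 | ready=[1, 2, 6, 7] | order so far=[0]
  pop 1: indeg[4]->2; indeg[5]->3 | ready=[2, 6, 7] | order so far=[0, 1]
  pop 2: indeg[4]->1; indeg[5]->2 | ready=[6, 7] | order so far=[0, 1, 2]
  pop 6: indeg[4]->0 | ready=[4, 7] | order so far=[0, 1, 2, 6]
  pop 4: indeg[3]->0 | ready=[3, 7] | order so far=[0, 1, 2, 6, 4]
  pop 3: indeg[5]->1 | ready=[7] | order so far=[0, 1, 2, 6, 4, 3]
  pop 7: indeg[5]->0 | ready=[5] | order so far=[0, 1, 2, 6, 4, 3, 7]
  pop 5: no out-edges | ready=[] | order so far=[0, 1, 2, 6, 4, 3, 7, 5]
  Result: [0, 1, 2, 6, 4, 3, 7, 5]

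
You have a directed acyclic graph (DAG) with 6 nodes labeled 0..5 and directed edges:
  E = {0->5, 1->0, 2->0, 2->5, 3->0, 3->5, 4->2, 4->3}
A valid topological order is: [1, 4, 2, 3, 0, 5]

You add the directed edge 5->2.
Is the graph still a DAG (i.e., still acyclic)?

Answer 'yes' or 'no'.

Answer: no

Derivation:
Given toposort: [1, 4, 2, 3, 0, 5]
Position of 5: index 5; position of 2: index 2
New edge 5->2: backward (u after v in old order)
Backward edge: old toposort is now invalid. Check if this creates a cycle.
Does 2 already reach 5? Reachable from 2: [0, 2, 5]. YES -> cycle!
Still a DAG? no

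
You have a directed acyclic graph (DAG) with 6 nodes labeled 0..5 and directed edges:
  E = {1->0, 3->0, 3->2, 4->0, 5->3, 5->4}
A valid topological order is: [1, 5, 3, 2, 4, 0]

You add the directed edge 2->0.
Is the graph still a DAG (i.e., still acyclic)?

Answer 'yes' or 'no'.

Given toposort: [1, 5, 3, 2, 4, 0]
Position of 2: index 3; position of 0: index 5
New edge 2->0: forward
Forward edge: respects the existing order. Still a DAG, same toposort still valid.
Still a DAG? yes

Answer: yes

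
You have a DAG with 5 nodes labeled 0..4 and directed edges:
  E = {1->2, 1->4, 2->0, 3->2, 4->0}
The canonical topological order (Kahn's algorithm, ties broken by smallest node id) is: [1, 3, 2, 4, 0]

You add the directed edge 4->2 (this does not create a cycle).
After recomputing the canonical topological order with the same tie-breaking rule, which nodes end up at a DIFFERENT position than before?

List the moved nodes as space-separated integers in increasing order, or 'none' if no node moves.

Answer: 2 4

Derivation:
Old toposort: [1, 3, 2, 4, 0]
Added edge 4->2
Recompute Kahn (smallest-id tiebreak):
  initial in-degrees: [2, 0, 3, 0, 1]
  ready (indeg=0): [1, 3]
  pop 1: indeg[2]->2; indeg[4]->0 | ready=[3, 4] | order so far=[1]
  pop 3: indeg[2]->1 | ready=[4] | order so far=[1, 3]
  pop 4: indeg[0]->1; indeg[2]->0 | ready=[2] | order so far=[1, 3, 4]
  pop 2: indeg[0]->0 | ready=[0] | order so far=[1, 3, 4, 2]
  pop 0: no out-edges | ready=[] | order so far=[1, 3, 4, 2, 0]
New canonical toposort: [1, 3, 4, 2, 0]
Compare positions:
  Node 0: index 4 -> 4 (same)
  Node 1: index 0 -> 0 (same)
  Node 2: index 2 -> 3 (moved)
  Node 3: index 1 -> 1 (same)
  Node 4: index 3 -> 2 (moved)
Nodes that changed position: 2 4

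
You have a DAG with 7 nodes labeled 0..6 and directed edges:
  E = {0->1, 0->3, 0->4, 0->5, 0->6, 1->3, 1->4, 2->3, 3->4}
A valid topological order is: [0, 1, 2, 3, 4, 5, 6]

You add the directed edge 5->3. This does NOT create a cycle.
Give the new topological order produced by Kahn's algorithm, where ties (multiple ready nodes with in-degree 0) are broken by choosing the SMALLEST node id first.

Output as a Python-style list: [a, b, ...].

Old toposort: [0, 1, 2, 3, 4, 5, 6]
Added edge: 5->3
Position of 5 (5) > position of 3 (3). Must reorder: 5 must now come before 3.
Run Kahn's algorithm (break ties by smallest node id):
  initial in-degrees: [0, 1, 0, 4, 3, 1, 1]
  ready (indeg=0): [0, 2]
  pop 0: indeg[1]->0; indeg[3]->3; indeg[4]->2; indeg[5]->0; indeg[6]->0 | ready=[1, 2, 5, 6] | order so far=[0]
  pop 1: indeg[3]->2; indeg[4]->1 | ready=[2, 5, 6] | order so far=[0, 1]
  pop 2: indeg[3]->1 | ready=[5, 6] | order so far=[0, 1, 2]
  pop 5: indeg[3]->0 | ready=[3, 6] | order so far=[0, 1, 2, 5]
  pop 3: indeg[4]->0 | ready=[4, 6] | order so far=[0, 1, 2, 5, 3]
  pop 4: no out-edges | ready=[6] | order so far=[0, 1, 2, 5, 3, 4]
  pop 6: no out-edges | ready=[] | order so far=[0, 1, 2, 5, 3, 4, 6]
  Result: [0, 1, 2, 5, 3, 4, 6]

Answer: [0, 1, 2, 5, 3, 4, 6]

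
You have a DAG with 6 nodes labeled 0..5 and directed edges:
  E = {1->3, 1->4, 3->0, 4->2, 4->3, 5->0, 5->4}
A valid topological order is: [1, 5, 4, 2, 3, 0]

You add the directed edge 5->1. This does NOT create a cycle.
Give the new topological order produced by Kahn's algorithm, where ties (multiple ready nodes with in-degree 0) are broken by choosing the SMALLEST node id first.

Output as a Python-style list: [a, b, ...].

Old toposort: [1, 5, 4, 2, 3, 0]
Added edge: 5->1
Position of 5 (1) > position of 1 (0). Must reorder: 5 must now come before 1.
Run Kahn's algorithm (break ties by smallest node id):
  initial in-degrees: [2, 1, 1, 2, 2, 0]
  ready (indeg=0): [5]
  pop 5: indeg[0]->1; indeg[1]->0; indeg[4]->1 | ready=[1] | order so far=[5]
  pop 1: indeg[3]->1; indeg[4]->0 | ready=[4] | order so far=[5, 1]
  pop 4: indeg[2]->0; indeg[3]->0 | ready=[2, 3] | order so far=[5, 1, 4]
  pop 2: no out-edges | ready=[3] | order so far=[5, 1, 4, 2]
  pop 3: indeg[0]->0 | ready=[0] | order so far=[5, 1, 4, 2, 3]
  pop 0: no out-edges | ready=[] | order so far=[5, 1, 4, 2, 3, 0]
  Result: [5, 1, 4, 2, 3, 0]

Answer: [5, 1, 4, 2, 3, 0]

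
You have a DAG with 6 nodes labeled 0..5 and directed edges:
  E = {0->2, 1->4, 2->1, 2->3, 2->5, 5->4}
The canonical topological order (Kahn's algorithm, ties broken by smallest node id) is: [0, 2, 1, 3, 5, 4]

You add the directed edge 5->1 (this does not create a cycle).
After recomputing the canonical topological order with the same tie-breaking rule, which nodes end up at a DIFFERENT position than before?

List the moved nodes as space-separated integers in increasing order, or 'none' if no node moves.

Old toposort: [0, 2, 1, 3, 5, 4]
Added edge 5->1
Recompute Kahn (smallest-id tiebreak):
  initial in-degrees: [0, 2, 1, 1, 2, 1]
  ready (indeg=0): [0]
  pop 0: indeg[2]->0 | ready=[2] | order so far=[0]
  pop 2: indeg[1]->1; indeg[3]->0; indeg[5]->0 | ready=[3, 5] | order so far=[0, 2]
  pop 3: no out-edges | ready=[5] | order so far=[0, 2, 3]
  pop 5: indeg[1]->0; indeg[4]->1 | ready=[1] | order so far=[0, 2, 3, 5]
  pop 1: indeg[4]->0 | ready=[4] | order so far=[0, 2, 3, 5, 1]
  pop 4: no out-edges | ready=[] | order so far=[0, 2, 3, 5, 1, 4]
New canonical toposort: [0, 2, 3, 5, 1, 4]
Compare positions:
  Node 0: index 0 -> 0 (same)
  Node 1: index 2 -> 4 (moved)
  Node 2: index 1 -> 1 (same)
  Node 3: index 3 -> 2 (moved)
  Node 4: index 5 -> 5 (same)
  Node 5: index 4 -> 3 (moved)
Nodes that changed position: 1 3 5

Answer: 1 3 5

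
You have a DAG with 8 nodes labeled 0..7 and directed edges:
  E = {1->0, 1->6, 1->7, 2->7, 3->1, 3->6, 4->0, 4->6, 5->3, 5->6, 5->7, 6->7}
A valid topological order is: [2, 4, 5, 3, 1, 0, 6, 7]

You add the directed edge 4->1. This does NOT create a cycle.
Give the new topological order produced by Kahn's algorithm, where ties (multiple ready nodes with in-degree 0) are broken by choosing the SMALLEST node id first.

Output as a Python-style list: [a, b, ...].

Old toposort: [2, 4, 5, 3, 1, 0, 6, 7]
Added edge: 4->1
Position of 4 (1) < position of 1 (4). Old order still valid.
Run Kahn's algorithm (break ties by smallest node id):
  initial in-degrees: [2, 2, 0, 1, 0, 0, 4, 4]
  ready (indeg=0): [2, 4, 5]
  pop 2: indeg[7]->3 | ready=[4, 5] | order so far=[2]
  pop 4: indeg[0]->1; indeg[1]->1; indeg[6]->3 | ready=[5] | order so far=[2, 4]
  pop 5: indeg[3]->0; indeg[6]->2; indeg[7]->2 | ready=[3] | order so far=[2, 4, 5]
  pop 3: indeg[1]->0; indeg[6]->1 | ready=[1] | order so far=[2, 4, 5, 3]
  pop 1: indeg[0]->0; indeg[6]->0; indeg[7]->1 | ready=[0, 6] | order so far=[2, 4, 5, 3, 1]
  pop 0: no out-edges | ready=[6] | order so far=[2, 4, 5, 3, 1, 0]
  pop 6: indeg[7]->0 | ready=[7] | order so far=[2, 4, 5, 3, 1, 0, 6]
  pop 7: no out-edges | ready=[] | order so far=[2, 4, 5, 3, 1, 0, 6, 7]
  Result: [2, 4, 5, 3, 1, 0, 6, 7]

Answer: [2, 4, 5, 3, 1, 0, 6, 7]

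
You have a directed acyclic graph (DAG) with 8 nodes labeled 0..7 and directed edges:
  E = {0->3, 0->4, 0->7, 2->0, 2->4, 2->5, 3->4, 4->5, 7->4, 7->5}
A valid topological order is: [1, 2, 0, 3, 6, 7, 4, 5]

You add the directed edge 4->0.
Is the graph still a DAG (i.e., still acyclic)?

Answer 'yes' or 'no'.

Given toposort: [1, 2, 0, 3, 6, 7, 4, 5]
Position of 4: index 6; position of 0: index 2
New edge 4->0: backward (u after v in old order)
Backward edge: old toposort is now invalid. Check if this creates a cycle.
Does 0 already reach 4? Reachable from 0: [0, 3, 4, 5, 7]. YES -> cycle!
Still a DAG? no

Answer: no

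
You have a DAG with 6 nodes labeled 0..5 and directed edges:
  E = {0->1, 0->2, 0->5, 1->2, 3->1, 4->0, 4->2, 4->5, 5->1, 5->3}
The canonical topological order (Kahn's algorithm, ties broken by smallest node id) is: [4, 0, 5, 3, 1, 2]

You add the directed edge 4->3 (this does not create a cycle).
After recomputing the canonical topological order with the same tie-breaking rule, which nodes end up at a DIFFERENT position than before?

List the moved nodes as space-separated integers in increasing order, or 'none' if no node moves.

Old toposort: [4, 0, 5, 3, 1, 2]
Added edge 4->3
Recompute Kahn (smallest-id tiebreak):
  initial in-degrees: [1, 3, 3, 2, 0, 2]
  ready (indeg=0): [4]
  pop 4: indeg[0]->0; indeg[2]->2; indeg[3]->1; indeg[5]->1 | ready=[0] | order so far=[4]
  pop 0: indeg[1]->2; indeg[2]->1; indeg[5]->0 | ready=[5] | order so far=[4, 0]
  pop 5: indeg[1]->1; indeg[3]->0 | ready=[3] | order so far=[4, 0, 5]
  pop 3: indeg[1]->0 | ready=[1] | order so far=[4, 0, 5, 3]
  pop 1: indeg[2]->0 | ready=[2] | order so far=[4, 0, 5, 3, 1]
  pop 2: no out-edges | ready=[] | order so far=[4, 0, 5, 3, 1, 2]
New canonical toposort: [4, 0, 5, 3, 1, 2]
Compare positions:
  Node 0: index 1 -> 1 (same)
  Node 1: index 4 -> 4 (same)
  Node 2: index 5 -> 5 (same)
  Node 3: index 3 -> 3 (same)
  Node 4: index 0 -> 0 (same)
  Node 5: index 2 -> 2 (same)
Nodes that changed position: none

Answer: none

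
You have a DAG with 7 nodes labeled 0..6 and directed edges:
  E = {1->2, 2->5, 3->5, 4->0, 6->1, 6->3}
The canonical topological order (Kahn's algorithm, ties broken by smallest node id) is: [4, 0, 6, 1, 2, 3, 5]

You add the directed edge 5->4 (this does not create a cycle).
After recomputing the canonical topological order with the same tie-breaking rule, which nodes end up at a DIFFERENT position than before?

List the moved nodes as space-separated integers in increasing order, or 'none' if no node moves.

Old toposort: [4, 0, 6, 1, 2, 3, 5]
Added edge 5->4
Recompute Kahn (smallest-id tiebreak):
  initial in-degrees: [1, 1, 1, 1, 1, 2, 0]
  ready (indeg=0): [6]
  pop 6: indeg[1]->0; indeg[3]->0 | ready=[1, 3] | order so far=[6]
  pop 1: indeg[2]->0 | ready=[2, 3] | order so far=[6, 1]
  pop 2: indeg[5]->1 | ready=[3] | order so far=[6, 1, 2]
  pop 3: indeg[5]->0 | ready=[5] | order so far=[6, 1, 2, 3]
  pop 5: indeg[4]->0 | ready=[4] | order so far=[6, 1, 2, 3, 5]
  pop 4: indeg[0]->0 | ready=[0] | order so far=[6, 1, 2, 3, 5, 4]
  pop 0: no out-edges | ready=[] | order so far=[6, 1, 2, 3, 5, 4, 0]
New canonical toposort: [6, 1, 2, 3, 5, 4, 0]
Compare positions:
  Node 0: index 1 -> 6 (moved)
  Node 1: index 3 -> 1 (moved)
  Node 2: index 4 -> 2 (moved)
  Node 3: index 5 -> 3 (moved)
  Node 4: index 0 -> 5 (moved)
  Node 5: index 6 -> 4 (moved)
  Node 6: index 2 -> 0 (moved)
Nodes that changed position: 0 1 2 3 4 5 6

Answer: 0 1 2 3 4 5 6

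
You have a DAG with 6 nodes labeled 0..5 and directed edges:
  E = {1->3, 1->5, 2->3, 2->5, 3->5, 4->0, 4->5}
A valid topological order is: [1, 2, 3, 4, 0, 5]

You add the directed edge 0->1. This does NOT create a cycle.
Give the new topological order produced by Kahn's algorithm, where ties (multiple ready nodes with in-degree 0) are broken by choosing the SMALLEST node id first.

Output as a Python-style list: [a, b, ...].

Answer: [2, 4, 0, 1, 3, 5]

Derivation:
Old toposort: [1, 2, 3, 4, 0, 5]
Added edge: 0->1
Position of 0 (4) > position of 1 (0). Must reorder: 0 must now come before 1.
Run Kahn's algorithm (break ties by smallest node id):
  initial in-degrees: [1, 1, 0, 2, 0, 4]
  ready (indeg=0): [2, 4]
  pop 2: indeg[3]->1; indeg[5]->3 | ready=[4] | order so far=[2]
  pop 4: indeg[0]->0; indeg[5]->2 | ready=[0] | order so far=[2, 4]
  pop 0: indeg[1]->0 | ready=[1] | order so far=[2, 4, 0]
  pop 1: indeg[3]->0; indeg[5]->1 | ready=[3] | order so far=[2, 4, 0, 1]
  pop 3: indeg[5]->0 | ready=[5] | order so far=[2, 4, 0, 1, 3]
  pop 5: no out-edges | ready=[] | order so far=[2, 4, 0, 1, 3, 5]
  Result: [2, 4, 0, 1, 3, 5]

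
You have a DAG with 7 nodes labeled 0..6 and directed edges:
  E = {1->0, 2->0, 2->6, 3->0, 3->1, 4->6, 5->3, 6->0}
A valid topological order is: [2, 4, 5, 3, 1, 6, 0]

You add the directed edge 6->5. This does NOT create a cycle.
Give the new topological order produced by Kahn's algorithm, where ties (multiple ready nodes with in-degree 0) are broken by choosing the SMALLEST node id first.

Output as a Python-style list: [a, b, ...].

Old toposort: [2, 4, 5, 3, 1, 6, 0]
Added edge: 6->5
Position of 6 (5) > position of 5 (2). Must reorder: 6 must now come before 5.
Run Kahn's algorithm (break ties by smallest node id):
  initial in-degrees: [4, 1, 0, 1, 0, 1, 2]
  ready (indeg=0): [2, 4]
  pop 2: indeg[0]->3; indeg[6]->1 | ready=[4] | order so far=[2]
  pop 4: indeg[6]->0 | ready=[6] | order so far=[2, 4]
  pop 6: indeg[0]->2; indeg[5]->0 | ready=[5] | order so far=[2, 4, 6]
  pop 5: indeg[3]->0 | ready=[3] | order so far=[2, 4, 6, 5]
  pop 3: indeg[0]->1; indeg[1]->0 | ready=[1] | order so far=[2, 4, 6, 5, 3]
  pop 1: indeg[0]->0 | ready=[0] | order so far=[2, 4, 6, 5, 3, 1]
  pop 0: no out-edges | ready=[] | order so far=[2, 4, 6, 5, 3, 1, 0]
  Result: [2, 4, 6, 5, 3, 1, 0]

Answer: [2, 4, 6, 5, 3, 1, 0]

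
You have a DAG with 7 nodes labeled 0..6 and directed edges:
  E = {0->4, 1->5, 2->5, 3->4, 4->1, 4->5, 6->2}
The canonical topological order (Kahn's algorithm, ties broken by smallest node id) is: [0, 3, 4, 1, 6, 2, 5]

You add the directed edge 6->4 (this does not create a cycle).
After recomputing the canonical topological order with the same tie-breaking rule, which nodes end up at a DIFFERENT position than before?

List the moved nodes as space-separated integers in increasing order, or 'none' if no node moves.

Old toposort: [0, 3, 4, 1, 6, 2, 5]
Added edge 6->4
Recompute Kahn (smallest-id tiebreak):
  initial in-degrees: [0, 1, 1, 0, 3, 3, 0]
  ready (indeg=0): [0, 3, 6]
  pop 0: indeg[4]->2 | ready=[3, 6] | order so far=[0]
  pop 3: indeg[4]->1 | ready=[6] | order so far=[0, 3]
  pop 6: indeg[2]->0; indeg[4]->0 | ready=[2, 4] | order so far=[0, 3, 6]
  pop 2: indeg[5]->2 | ready=[4] | order so far=[0, 3, 6, 2]
  pop 4: indeg[1]->0; indeg[5]->1 | ready=[1] | order so far=[0, 3, 6, 2, 4]
  pop 1: indeg[5]->0 | ready=[5] | order so far=[0, 3, 6, 2, 4, 1]
  pop 5: no out-edges | ready=[] | order so far=[0, 3, 6, 2, 4, 1, 5]
New canonical toposort: [0, 3, 6, 2, 4, 1, 5]
Compare positions:
  Node 0: index 0 -> 0 (same)
  Node 1: index 3 -> 5 (moved)
  Node 2: index 5 -> 3 (moved)
  Node 3: index 1 -> 1 (same)
  Node 4: index 2 -> 4 (moved)
  Node 5: index 6 -> 6 (same)
  Node 6: index 4 -> 2 (moved)
Nodes that changed position: 1 2 4 6

Answer: 1 2 4 6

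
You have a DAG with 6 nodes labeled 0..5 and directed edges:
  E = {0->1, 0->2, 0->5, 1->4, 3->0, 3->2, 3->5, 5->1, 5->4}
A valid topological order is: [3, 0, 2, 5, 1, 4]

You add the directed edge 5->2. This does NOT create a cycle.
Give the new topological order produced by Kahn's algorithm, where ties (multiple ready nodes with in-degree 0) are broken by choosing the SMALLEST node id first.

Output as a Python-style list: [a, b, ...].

Old toposort: [3, 0, 2, 5, 1, 4]
Added edge: 5->2
Position of 5 (3) > position of 2 (2). Must reorder: 5 must now come before 2.
Run Kahn's algorithm (break ties by smallest node id):
  initial in-degrees: [1, 2, 3, 0, 2, 2]
  ready (indeg=0): [3]
  pop 3: indeg[0]->0; indeg[2]->2; indeg[5]->1 | ready=[0] | order so far=[3]
  pop 0: indeg[1]->1; indeg[2]->1; indeg[5]->0 | ready=[5] | order so far=[3, 0]
  pop 5: indeg[1]->0; indeg[2]->0; indeg[4]->1 | ready=[1, 2] | order so far=[3, 0, 5]
  pop 1: indeg[4]->0 | ready=[2, 4] | order so far=[3, 0, 5, 1]
  pop 2: no out-edges | ready=[4] | order so far=[3, 0, 5, 1, 2]
  pop 4: no out-edges | ready=[] | order so far=[3, 0, 5, 1, 2, 4]
  Result: [3, 0, 5, 1, 2, 4]

Answer: [3, 0, 5, 1, 2, 4]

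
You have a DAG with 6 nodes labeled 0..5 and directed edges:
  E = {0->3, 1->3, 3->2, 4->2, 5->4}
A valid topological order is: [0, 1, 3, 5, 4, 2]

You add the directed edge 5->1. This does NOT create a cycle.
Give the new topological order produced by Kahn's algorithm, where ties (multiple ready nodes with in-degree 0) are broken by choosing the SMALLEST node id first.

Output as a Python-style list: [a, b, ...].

Answer: [0, 5, 1, 3, 4, 2]

Derivation:
Old toposort: [0, 1, 3, 5, 4, 2]
Added edge: 5->1
Position of 5 (3) > position of 1 (1). Must reorder: 5 must now come before 1.
Run Kahn's algorithm (break ties by smallest node id):
  initial in-degrees: [0, 1, 2, 2, 1, 0]
  ready (indeg=0): [0, 5]
  pop 0: indeg[3]->1 | ready=[5] | order so far=[0]
  pop 5: indeg[1]->0; indeg[4]->0 | ready=[1, 4] | order so far=[0, 5]
  pop 1: indeg[3]->0 | ready=[3, 4] | order so far=[0, 5, 1]
  pop 3: indeg[2]->1 | ready=[4] | order so far=[0, 5, 1, 3]
  pop 4: indeg[2]->0 | ready=[2] | order so far=[0, 5, 1, 3, 4]
  pop 2: no out-edges | ready=[] | order so far=[0, 5, 1, 3, 4, 2]
  Result: [0, 5, 1, 3, 4, 2]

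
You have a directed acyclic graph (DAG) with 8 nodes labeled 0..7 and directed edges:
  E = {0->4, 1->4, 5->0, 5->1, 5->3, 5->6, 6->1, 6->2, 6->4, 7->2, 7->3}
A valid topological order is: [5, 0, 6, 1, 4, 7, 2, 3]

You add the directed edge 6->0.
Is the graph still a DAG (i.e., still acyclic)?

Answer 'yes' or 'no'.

Answer: yes

Derivation:
Given toposort: [5, 0, 6, 1, 4, 7, 2, 3]
Position of 6: index 2; position of 0: index 1
New edge 6->0: backward (u after v in old order)
Backward edge: old toposort is now invalid. Check if this creates a cycle.
Does 0 already reach 6? Reachable from 0: [0, 4]. NO -> still a DAG (reorder needed).
Still a DAG? yes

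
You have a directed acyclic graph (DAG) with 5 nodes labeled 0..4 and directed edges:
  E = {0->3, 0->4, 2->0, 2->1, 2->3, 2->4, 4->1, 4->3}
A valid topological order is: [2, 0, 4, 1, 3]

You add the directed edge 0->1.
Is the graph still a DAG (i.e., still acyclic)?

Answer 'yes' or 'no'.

Answer: yes

Derivation:
Given toposort: [2, 0, 4, 1, 3]
Position of 0: index 1; position of 1: index 3
New edge 0->1: forward
Forward edge: respects the existing order. Still a DAG, same toposort still valid.
Still a DAG? yes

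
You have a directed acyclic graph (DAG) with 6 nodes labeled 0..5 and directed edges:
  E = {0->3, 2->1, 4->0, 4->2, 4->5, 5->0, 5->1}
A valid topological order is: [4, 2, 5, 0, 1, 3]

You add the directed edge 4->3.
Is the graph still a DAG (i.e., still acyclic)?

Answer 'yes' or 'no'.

Given toposort: [4, 2, 5, 0, 1, 3]
Position of 4: index 0; position of 3: index 5
New edge 4->3: forward
Forward edge: respects the existing order. Still a DAG, same toposort still valid.
Still a DAG? yes

Answer: yes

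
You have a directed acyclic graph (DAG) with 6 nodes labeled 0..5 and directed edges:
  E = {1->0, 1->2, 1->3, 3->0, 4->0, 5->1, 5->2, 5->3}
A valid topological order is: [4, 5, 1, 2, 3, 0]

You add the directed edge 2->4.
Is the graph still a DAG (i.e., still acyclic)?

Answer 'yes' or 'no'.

Given toposort: [4, 5, 1, 2, 3, 0]
Position of 2: index 3; position of 4: index 0
New edge 2->4: backward (u after v in old order)
Backward edge: old toposort is now invalid. Check if this creates a cycle.
Does 4 already reach 2? Reachable from 4: [0, 4]. NO -> still a DAG (reorder needed).
Still a DAG? yes

Answer: yes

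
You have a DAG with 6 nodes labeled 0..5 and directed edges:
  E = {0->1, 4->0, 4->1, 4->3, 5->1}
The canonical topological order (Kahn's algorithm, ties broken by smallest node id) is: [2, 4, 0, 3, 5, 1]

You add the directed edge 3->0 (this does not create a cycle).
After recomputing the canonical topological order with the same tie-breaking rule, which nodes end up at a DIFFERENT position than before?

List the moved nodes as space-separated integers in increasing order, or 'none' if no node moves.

Answer: 0 3

Derivation:
Old toposort: [2, 4, 0, 3, 5, 1]
Added edge 3->0
Recompute Kahn (smallest-id tiebreak):
  initial in-degrees: [2, 3, 0, 1, 0, 0]
  ready (indeg=0): [2, 4, 5]
  pop 2: no out-edges | ready=[4, 5] | order so far=[2]
  pop 4: indeg[0]->1; indeg[1]->2; indeg[3]->0 | ready=[3, 5] | order so far=[2, 4]
  pop 3: indeg[0]->0 | ready=[0, 5] | order so far=[2, 4, 3]
  pop 0: indeg[1]->1 | ready=[5] | order so far=[2, 4, 3, 0]
  pop 5: indeg[1]->0 | ready=[1] | order so far=[2, 4, 3, 0, 5]
  pop 1: no out-edges | ready=[] | order so far=[2, 4, 3, 0, 5, 1]
New canonical toposort: [2, 4, 3, 0, 5, 1]
Compare positions:
  Node 0: index 2 -> 3 (moved)
  Node 1: index 5 -> 5 (same)
  Node 2: index 0 -> 0 (same)
  Node 3: index 3 -> 2 (moved)
  Node 4: index 1 -> 1 (same)
  Node 5: index 4 -> 4 (same)
Nodes that changed position: 0 3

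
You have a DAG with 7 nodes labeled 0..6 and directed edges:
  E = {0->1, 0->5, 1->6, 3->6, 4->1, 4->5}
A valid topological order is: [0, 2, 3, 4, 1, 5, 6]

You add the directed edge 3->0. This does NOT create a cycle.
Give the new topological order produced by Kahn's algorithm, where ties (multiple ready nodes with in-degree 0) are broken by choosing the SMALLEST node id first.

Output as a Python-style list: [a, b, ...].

Old toposort: [0, 2, 3, 4, 1, 5, 6]
Added edge: 3->0
Position of 3 (2) > position of 0 (0). Must reorder: 3 must now come before 0.
Run Kahn's algorithm (break ties by smallest node id):
  initial in-degrees: [1, 2, 0, 0, 0, 2, 2]
  ready (indeg=0): [2, 3, 4]
  pop 2: no out-edges | ready=[3, 4] | order so far=[2]
  pop 3: indeg[0]->0; indeg[6]->1 | ready=[0, 4] | order so far=[2, 3]
  pop 0: indeg[1]->1; indeg[5]->1 | ready=[4] | order so far=[2, 3, 0]
  pop 4: indeg[1]->0; indeg[5]->0 | ready=[1, 5] | order so far=[2, 3, 0, 4]
  pop 1: indeg[6]->0 | ready=[5, 6] | order so far=[2, 3, 0, 4, 1]
  pop 5: no out-edges | ready=[6] | order so far=[2, 3, 0, 4, 1, 5]
  pop 6: no out-edges | ready=[] | order so far=[2, 3, 0, 4, 1, 5, 6]
  Result: [2, 3, 0, 4, 1, 5, 6]

Answer: [2, 3, 0, 4, 1, 5, 6]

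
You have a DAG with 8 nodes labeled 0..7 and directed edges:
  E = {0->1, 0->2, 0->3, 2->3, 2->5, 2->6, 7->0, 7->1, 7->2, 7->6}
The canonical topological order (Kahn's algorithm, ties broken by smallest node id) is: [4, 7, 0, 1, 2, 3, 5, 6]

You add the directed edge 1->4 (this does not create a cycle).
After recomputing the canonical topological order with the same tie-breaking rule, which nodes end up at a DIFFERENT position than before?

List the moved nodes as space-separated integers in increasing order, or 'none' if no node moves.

Answer: 0 1 2 3 4 7

Derivation:
Old toposort: [4, 7, 0, 1, 2, 3, 5, 6]
Added edge 1->4
Recompute Kahn (smallest-id tiebreak):
  initial in-degrees: [1, 2, 2, 2, 1, 1, 2, 0]
  ready (indeg=0): [7]
  pop 7: indeg[0]->0; indeg[1]->1; indeg[2]->1; indeg[6]->1 | ready=[0] | order so far=[7]
  pop 0: indeg[1]->0; indeg[2]->0; indeg[3]->1 | ready=[1, 2] | order so far=[7, 0]
  pop 1: indeg[4]->0 | ready=[2, 4] | order so far=[7, 0, 1]
  pop 2: indeg[3]->0; indeg[5]->0; indeg[6]->0 | ready=[3, 4, 5, 6] | order so far=[7, 0, 1, 2]
  pop 3: no out-edges | ready=[4, 5, 6] | order so far=[7, 0, 1, 2, 3]
  pop 4: no out-edges | ready=[5, 6] | order so far=[7, 0, 1, 2, 3, 4]
  pop 5: no out-edges | ready=[6] | order so far=[7, 0, 1, 2, 3, 4, 5]
  pop 6: no out-edges | ready=[] | order so far=[7, 0, 1, 2, 3, 4, 5, 6]
New canonical toposort: [7, 0, 1, 2, 3, 4, 5, 6]
Compare positions:
  Node 0: index 2 -> 1 (moved)
  Node 1: index 3 -> 2 (moved)
  Node 2: index 4 -> 3 (moved)
  Node 3: index 5 -> 4 (moved)
  Node 4: index 0 -> 5 (moved)
  Node 5: index 6 -> 6 (same)
  Node 6: index 7 -> 7 (same)
  Node 7: index 1 -> 0 (moved)
Nodes that changed position: 0 1 2 3 4 7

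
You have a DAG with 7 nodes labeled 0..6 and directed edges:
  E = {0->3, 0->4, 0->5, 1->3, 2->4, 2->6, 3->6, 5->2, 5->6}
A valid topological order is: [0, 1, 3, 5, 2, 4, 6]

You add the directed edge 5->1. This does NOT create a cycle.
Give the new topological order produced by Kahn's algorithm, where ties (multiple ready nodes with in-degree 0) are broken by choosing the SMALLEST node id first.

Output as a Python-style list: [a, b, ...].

Old toposort: [0, 1, 3, 5, 2, 4, 6]
Added edge: 5->1
Position of 5 (3) > position of 1 (1). Must reorder: 5 must now come before 1.
Run Kahn's algorithm (break ties by smallest node id):
  initial in-degrees: [0, 1, 1, 2, 2, 1, 3]
  ready (indeg=0): [0]
  pop 0: indeg[3]->1; indeg[4]->1; indeg[5]->0 | ready=[5] | order so far=[0]
  pop 5: indeg[1]->0; indeg[2]->0; indeg[6]->2 | ready=[1, 2] | order so far=[0, 5]
  pop 1: indeg[3]->0 | ready=[2, 3] | order so far=[0, 5, 1]
  pop 2: indeg[4]->0; indeg[6]->1 | ready=[3, 4] | order so far=[0, 5, 1, 2]
  pop 3: indeg[6]->0 | ready=[4, 6] | order so far=[0, 5, 1, 2, 3]
  pop 4: no out-edges | ready=[6] | order so far=[0, 5, 1, 2, 3, 4]
  pop 6: no out-edges | ready=[] | order so far=[0, 5, 1, 2, 3, 4, 6]
  Result: [0, 5, 1, 2, 3, 4, 6]

Answer: [0, 5, 1, 2, 3, 4, 6]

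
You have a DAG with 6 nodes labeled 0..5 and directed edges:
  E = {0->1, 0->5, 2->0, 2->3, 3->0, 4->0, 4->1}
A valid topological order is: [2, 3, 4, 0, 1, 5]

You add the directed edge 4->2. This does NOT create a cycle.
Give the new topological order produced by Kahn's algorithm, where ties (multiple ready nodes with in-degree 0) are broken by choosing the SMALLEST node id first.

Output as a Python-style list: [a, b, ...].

Answer: [4, 2, 3, 0, 1, 5]

Derivation:
Old toposort: [2, 3, 4, 0, 1, 5]
Added edge: 4->2
Position of 4 (2) > position of 2 (0). Must reorder: 4 must now come before 2.
Run Kahn's algorithm (break ties by smallest node id):
  initial in-degrees: [3, 2, 1, 1, 0, 1]
  ready (indeg=0): [4]
  pop 4: indeg[0]->2; indeg[1]->1; indeg[2]->0 | ready=[2] | order so far=[4]
  pop 2: indeg[0]->1; indeg[3]->0 | ready=[3] | order so far=[4, 2]
  pop 3: indeg[0]->0 | ready=[0] | order so far=[4, 2, 3]
  pop 0: indeg[1]->0; indeg[5]->0 | ready=[1, 5] | order so far=[4, 2, 3, 0]
  pop 1: no out-edges | ready=[5] | order so far=[4, 2, 3, 0, 1]
  pop 5: no out-edges | ready=[] | order so far=[4, 2, 3, 0, 1, 5]
  Result: [4, 2, 3, 0, 1, 5]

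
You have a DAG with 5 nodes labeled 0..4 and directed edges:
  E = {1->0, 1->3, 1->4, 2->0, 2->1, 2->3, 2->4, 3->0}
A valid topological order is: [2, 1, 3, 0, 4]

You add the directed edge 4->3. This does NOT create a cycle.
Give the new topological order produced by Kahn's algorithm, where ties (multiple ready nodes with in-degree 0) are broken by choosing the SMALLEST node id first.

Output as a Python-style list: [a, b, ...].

Old toposort: [2, 1, 3, 0, 4]
Added edge: 4->3
Position of 4 (4) > position of 3 (2). Must reorder: 4 must now come before 3.
Run Kahn's algorithm (break ties by smallest node id):
  initial in-degrees: [3, 1, 0, 3, 2]
  ready (indeg=0): [2]
  pop 2: indeg[0]->2; indeg[1]->0; indeg[3]->2; indeg[4]->1 | ready=[1] | order so far=[2]
  pop 1: indeg[0]->1; indeg[3]->1; indeg[4]->0 | ready=[4] | order so far=[2, 1]
  pop 4: indeg[3]->0 | ready=[3] | order so far=[2, 1, 4]
  pop 3: indeg[0]->0 | ready=[0] | order so far=[2, 1, 4, 3]
  pop 0: no out-edges | ready=[] | order so far=[2, 1, 4, 3, 0]
  Result: [2, 1, 4, 3, 0]

Answer: [2, 1, 4, 3, 0]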